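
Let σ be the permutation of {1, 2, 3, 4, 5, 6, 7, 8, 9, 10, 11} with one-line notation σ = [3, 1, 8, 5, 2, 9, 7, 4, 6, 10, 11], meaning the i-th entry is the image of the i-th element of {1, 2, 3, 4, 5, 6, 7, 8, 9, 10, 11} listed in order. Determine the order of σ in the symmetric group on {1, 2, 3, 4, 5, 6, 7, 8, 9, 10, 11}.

6

Decomposing into disjoint cycles gives cycle lengths 6, 2, 1, 1, 1.
The order of σ is the least common multiple of its cycle lengths: lcm(6, 2) = 6.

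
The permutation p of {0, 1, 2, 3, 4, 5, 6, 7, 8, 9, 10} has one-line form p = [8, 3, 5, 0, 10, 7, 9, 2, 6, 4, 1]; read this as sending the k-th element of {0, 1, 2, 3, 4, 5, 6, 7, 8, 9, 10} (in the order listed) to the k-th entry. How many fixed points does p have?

0

No element satisfies p(x) = x, so there are 0 fixed points.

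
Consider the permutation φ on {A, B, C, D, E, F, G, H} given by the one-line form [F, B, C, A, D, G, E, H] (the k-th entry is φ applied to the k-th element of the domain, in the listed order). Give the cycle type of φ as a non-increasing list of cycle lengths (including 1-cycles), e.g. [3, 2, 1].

[5, 1, 1, 1]

The disjoint cycles are (A, F, G, E, D)(B)(C)(H), with lengths 5, 1, 1, 1 in non-increasing order.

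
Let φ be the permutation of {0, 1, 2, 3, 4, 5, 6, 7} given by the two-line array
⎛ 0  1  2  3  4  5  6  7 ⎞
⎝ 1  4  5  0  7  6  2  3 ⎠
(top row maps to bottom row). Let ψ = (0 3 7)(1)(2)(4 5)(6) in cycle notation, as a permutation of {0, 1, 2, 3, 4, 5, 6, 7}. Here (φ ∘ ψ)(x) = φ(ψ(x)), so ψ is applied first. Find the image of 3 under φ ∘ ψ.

3

ψ(3) = 7, then φ(7) = 3; composing gives (φ ∘ ψ)(3) = 3.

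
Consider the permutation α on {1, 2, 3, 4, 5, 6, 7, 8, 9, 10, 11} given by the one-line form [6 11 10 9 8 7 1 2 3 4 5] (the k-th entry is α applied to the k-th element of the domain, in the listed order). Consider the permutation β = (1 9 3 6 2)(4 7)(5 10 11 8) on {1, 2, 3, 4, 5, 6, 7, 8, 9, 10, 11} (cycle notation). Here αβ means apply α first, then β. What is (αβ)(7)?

9

First apply α: α(7) = 1, then β(1) = 9. Thus (αβ)(7) = 9.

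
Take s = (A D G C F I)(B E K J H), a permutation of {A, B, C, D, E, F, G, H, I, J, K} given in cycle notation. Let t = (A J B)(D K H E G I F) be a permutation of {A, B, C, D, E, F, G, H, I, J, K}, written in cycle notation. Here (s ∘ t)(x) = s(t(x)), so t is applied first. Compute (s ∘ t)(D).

(s ∘ t)(D) = s(t(D)). t(D) = K, then s(K) = J. So (s ∘ t)(D) = J.

J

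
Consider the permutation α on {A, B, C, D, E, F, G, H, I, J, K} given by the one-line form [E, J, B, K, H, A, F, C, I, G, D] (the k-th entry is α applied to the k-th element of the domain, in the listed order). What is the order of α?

8

Decomposing into disjoint cycles gives cycle lengths 8, 2, 1.
Since disjoint cycles commute, ord(α) = lcm(8, 2) = 8.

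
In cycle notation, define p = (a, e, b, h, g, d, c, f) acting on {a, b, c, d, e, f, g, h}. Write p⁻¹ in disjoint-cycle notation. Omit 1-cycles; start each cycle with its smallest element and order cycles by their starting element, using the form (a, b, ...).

If p sends a → b within a cycle, p⁻¹ sends b → a; equivalently, reverse each cycle.
After reversing and putting each cycle's least element first, p⁻¹ = (a, f, c, d, g, h, b, e).

(a, f, c, d, g, h, b, e)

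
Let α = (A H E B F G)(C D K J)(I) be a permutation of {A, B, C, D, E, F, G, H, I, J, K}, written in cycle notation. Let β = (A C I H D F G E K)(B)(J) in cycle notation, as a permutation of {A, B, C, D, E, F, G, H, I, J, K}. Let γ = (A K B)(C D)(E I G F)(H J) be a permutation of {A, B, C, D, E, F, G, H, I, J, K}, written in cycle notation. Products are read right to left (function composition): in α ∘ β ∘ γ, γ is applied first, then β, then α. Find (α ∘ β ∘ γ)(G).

Apply the permutations in order: γ(G) = F, then β(F) = G, then α(G) = A. So (α ∘ β ∘ γ)(G) = A.

A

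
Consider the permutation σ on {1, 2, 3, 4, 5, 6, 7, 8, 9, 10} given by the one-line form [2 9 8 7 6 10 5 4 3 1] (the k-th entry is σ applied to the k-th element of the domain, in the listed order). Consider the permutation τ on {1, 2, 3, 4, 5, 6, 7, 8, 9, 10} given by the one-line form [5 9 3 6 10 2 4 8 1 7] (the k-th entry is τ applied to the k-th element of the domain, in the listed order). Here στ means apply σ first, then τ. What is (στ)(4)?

4

σ(4) = 7, then τ(7) = 4; composing gives (στ)(4) = 4.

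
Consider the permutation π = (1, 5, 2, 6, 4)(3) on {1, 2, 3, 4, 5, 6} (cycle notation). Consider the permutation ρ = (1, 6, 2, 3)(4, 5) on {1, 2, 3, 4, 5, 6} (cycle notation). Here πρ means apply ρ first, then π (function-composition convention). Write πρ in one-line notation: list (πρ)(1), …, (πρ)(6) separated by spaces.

For each element, apply ρ then π: 1 → 6 → 4; 2 → 3 → 3; 3 → 1 → 5; 4 → 5 → 2; 5 → 4 → 1; 6 → 2 → 6.
So πρ in one-line form is 4 3 5 2 1 6.

4 3 5 2 1 6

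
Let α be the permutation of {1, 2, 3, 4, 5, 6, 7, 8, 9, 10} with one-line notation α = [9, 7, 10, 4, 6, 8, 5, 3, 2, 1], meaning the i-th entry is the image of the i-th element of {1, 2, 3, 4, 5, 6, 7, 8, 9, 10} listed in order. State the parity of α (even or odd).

even

In disjoint-cycle form the cycle lengths are 9, 1.
A cycle is odd iff its length is even; α has 0 even-length cycles, so sgn(α) = (−1)^0 and α is even.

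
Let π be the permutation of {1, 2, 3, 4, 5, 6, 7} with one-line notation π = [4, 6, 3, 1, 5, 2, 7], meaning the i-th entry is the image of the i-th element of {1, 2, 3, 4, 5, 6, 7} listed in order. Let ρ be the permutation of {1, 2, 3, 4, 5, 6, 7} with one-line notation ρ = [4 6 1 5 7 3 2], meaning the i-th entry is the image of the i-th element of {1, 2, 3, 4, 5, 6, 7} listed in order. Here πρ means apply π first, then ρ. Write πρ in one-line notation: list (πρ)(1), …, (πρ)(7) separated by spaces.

Chase each element through π then ρ: 1 → 4 → 5; 2 → 6 → 3; 3 → 3 → 1; 4 → 1 → 4; 5 → 5 → 7; 6 → 2 → 6; 7 → 7 → 2.
Collecting the images, πρ = [5 3 1 4 7 6 2].

5 3 1 4 7 6 2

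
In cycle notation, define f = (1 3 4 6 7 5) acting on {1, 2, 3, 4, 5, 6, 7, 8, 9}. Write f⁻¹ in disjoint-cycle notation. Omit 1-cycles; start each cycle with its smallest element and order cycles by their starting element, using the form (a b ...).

(1 5 7 6 4 3)

The inverse reverses each cycle.
After reversing and putting each cycle's least element first, f⁻¹ = (1 5 7 6 4 3).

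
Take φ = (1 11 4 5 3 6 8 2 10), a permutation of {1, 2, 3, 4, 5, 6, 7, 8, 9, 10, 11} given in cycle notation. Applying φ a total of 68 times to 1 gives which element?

1 lies in the 9-cycle (1 11 4 5 3 6 8 2 10).
Powers repeat with period 9 on this cycle, and 68 mod 9 = 5, so φ^68(1) = φ^5(1).
Stepping 5 places around the cycle: 1 → 11 → 4 → 5 → 3 → 6.

6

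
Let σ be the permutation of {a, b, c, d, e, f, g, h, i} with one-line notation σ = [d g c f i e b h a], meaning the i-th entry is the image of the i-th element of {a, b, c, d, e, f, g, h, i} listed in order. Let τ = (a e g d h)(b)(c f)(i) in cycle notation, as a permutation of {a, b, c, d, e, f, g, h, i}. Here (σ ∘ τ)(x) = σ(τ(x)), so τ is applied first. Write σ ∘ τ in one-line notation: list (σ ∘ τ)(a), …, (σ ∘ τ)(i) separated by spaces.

(σ ∘ τ)(x) = σ(τ(x)). Computing each image: σ(τ(a)) = σ(e) = i, σ(τ(b)) = σ(b) = g, σ(τ(c)) = σ(f) = e, σ(τ(d)) = σ(h) = h, σ(τ(e)) = σ(g) = b, σ(τ(f)) = σ(c) = c, σ(τ(g)) = σ(d) = f, σ(τ(h)) = σ(a) = d, σ(τ(i)) = σ(i) = a.
Hence σ ∘ τ = [i g e h b c f d a].

i g e h b c f d a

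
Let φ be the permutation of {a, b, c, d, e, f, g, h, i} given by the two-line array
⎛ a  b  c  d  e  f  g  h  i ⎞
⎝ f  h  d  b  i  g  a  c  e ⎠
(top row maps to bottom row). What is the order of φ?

The disjoint-cycle form of φ has cycle lengths 4, 3, 2.
Since disjoint cycles commute, ord(φ) = lcm(4, 3, 2) = 12.

12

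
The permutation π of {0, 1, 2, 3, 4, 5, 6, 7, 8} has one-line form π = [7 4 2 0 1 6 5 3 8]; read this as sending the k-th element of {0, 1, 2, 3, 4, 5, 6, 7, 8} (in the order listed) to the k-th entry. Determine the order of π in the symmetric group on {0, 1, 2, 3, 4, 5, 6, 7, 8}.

The disjoint-cycle form of π has cycle lengths 3, 2, 2, 1, 1.
The order of π is the least common multiple of its cycle lengths: lcm(3, 2, 2) = 6.

6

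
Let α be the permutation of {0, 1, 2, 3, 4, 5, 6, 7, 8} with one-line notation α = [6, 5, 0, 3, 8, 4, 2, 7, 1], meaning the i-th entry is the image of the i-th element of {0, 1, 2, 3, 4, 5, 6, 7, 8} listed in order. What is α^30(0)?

Tracing 0 → 6 → … returns to 0 after 3 steps, so 0 lies in a 3-cycle (0, 6, 2).
Powers repeat with period 3 on this cycle, and 30 mod 3 = 0, so α^30(0) = α^0(0).
So α^30(0) = 0.

0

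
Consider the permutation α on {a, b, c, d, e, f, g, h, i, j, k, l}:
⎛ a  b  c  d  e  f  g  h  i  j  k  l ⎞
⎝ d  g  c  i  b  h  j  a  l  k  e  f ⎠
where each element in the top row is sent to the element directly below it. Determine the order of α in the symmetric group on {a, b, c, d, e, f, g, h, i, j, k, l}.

30

Decomposing into disjoint cycles gives cycle lengths 6, 5, 1.
The order is lcm(6, 5) = 30.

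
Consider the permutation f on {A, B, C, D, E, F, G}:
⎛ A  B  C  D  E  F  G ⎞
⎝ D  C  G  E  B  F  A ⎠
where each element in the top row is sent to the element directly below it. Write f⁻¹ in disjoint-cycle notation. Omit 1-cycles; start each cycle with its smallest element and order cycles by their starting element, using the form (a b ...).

(A G C B E D)

First write f in disjoint cycles: (A D E B C G).
The inverse reverses every cycle; in canonical form, f⁻¹ = (A G C B E D).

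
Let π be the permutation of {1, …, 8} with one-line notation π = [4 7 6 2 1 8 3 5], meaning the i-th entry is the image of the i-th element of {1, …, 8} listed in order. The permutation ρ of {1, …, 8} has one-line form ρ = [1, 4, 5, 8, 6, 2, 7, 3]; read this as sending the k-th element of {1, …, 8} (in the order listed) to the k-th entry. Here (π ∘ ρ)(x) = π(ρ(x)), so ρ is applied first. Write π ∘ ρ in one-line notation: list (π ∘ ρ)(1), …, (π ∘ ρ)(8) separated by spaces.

(π ∘ ρ)(x) = π(ρ(x)). Computing each image: π(ρ(1)) = π(1) = 4, π(ρ(2)) = π(4) = 2, π(ρ(3)) = π(5) = 1, π(ρ(4)) = π(8) = 5, π(ρ(5)) = π(6) = 8, π(ρ(6)) = π(2) = 7, π(ρ(7)) = π(7) = 3, π(ρ(8)) = π(3) = 6.
Hence π ∘ ρ = [4 2 1 5 8 7 3 6].

4 2 1 5 8 7 3 6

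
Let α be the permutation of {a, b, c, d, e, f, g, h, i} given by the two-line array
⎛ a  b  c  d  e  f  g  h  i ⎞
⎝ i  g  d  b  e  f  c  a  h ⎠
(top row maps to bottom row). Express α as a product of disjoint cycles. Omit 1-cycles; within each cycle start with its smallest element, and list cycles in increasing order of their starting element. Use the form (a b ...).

Start at a and follow images: a → i → h → a, giving the cycle (a i h).
Repeating from the next unused element and collecting all non-trivial cycles gives (a i h)(b g c d).

(a i h)(b g c d)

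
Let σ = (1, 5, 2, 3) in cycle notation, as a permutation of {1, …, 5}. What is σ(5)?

2

In the cycle (1, 5, 2, 3), 5 is followed by 2, so σ(5) = 2.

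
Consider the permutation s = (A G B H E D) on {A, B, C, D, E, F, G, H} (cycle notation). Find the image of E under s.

D

In the cycle (A G B H E D), E is followed by D, so s(E) = D.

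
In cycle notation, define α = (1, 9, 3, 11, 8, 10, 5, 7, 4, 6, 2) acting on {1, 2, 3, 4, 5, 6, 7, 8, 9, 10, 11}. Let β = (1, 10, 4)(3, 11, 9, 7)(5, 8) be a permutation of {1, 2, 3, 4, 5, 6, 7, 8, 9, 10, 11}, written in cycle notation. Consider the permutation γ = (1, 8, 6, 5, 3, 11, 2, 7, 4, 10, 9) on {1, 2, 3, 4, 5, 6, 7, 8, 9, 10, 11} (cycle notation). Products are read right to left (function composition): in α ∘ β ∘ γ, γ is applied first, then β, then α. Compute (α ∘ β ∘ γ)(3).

3

Chase 3: γ(3) = 11; β(11) = 9; α(9) = 3. Hence (α ∘ β ∘ γ)(3) = 3.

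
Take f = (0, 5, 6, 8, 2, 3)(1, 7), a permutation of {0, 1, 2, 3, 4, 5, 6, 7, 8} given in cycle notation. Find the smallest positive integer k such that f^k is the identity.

6

The disjoint cycles have lengths 6, 2, 1.
The order is lcm(6, 2) = 6.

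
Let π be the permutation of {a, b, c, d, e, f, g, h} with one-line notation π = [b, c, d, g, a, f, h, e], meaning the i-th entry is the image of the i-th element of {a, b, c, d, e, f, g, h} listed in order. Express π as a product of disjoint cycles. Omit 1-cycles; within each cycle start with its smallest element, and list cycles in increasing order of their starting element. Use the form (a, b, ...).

(a, b, c, d, g, h, e)

From a: a → b → c → d → g → h → e → a, closing the cycle (a, b, c, d, g, h, e).
Repeating from the next unused element and collecting all non-trivial cycles gives (a, b, c, d, g, h, e).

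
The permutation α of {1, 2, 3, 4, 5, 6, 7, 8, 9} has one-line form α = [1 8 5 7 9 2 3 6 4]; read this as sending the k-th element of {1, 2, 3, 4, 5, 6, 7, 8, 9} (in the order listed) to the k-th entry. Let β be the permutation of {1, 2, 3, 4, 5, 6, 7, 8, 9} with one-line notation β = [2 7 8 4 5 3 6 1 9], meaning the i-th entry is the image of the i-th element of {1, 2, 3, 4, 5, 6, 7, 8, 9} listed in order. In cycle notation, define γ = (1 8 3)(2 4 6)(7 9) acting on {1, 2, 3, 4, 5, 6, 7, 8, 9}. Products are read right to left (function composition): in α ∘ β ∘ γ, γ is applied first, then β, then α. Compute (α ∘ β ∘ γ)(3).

8

Chase 3: γ(3) = 1; β(1) = 2; α(2) = 8. Hence (α ∘ β ∘ γ)(3) = 8.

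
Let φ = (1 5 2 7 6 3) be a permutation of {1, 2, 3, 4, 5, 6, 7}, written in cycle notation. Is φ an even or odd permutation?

odd

The cycle lengths are 6, 1.
A cycle of length ℓ contributes ℓ−1 transpositions, so φ is a product of 5 transpositions — odd.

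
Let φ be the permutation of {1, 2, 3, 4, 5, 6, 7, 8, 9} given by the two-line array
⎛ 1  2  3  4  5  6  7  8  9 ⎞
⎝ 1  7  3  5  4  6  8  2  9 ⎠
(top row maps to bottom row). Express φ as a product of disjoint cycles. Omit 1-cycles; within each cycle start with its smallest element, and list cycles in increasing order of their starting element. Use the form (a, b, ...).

From 2: 2 → 7 → 8 → 2, closing the cycle (2, 7, 8).
Repeating from the next unused element and collecting all non-trivial cycles gives (2, 7, 8)(4, 5).

(2, 7, 8)(4, 5)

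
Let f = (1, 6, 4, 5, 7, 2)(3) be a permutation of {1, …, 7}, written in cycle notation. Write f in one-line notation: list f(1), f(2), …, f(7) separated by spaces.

Image by image: 1→6, 2→1, 3→3, 4→5, 5→7, 6→4, 7→2.
So the one-line form is 6 1 3 5 7 4 2.

6 1 3 5 7 4 2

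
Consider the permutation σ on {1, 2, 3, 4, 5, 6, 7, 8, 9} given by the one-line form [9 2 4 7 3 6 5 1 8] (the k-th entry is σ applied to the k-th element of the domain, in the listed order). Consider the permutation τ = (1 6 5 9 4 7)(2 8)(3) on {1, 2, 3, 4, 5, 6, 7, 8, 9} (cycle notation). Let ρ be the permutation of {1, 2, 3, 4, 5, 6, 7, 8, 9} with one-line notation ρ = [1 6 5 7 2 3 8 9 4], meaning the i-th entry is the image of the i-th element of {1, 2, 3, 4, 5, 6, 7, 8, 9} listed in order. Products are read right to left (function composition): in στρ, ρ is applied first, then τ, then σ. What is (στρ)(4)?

9

(στρ)(4) = σ(τ(ρ(4))). ρ(4) = 7, then τ(7) = 1, then σ(1) = 9, so the result is 9.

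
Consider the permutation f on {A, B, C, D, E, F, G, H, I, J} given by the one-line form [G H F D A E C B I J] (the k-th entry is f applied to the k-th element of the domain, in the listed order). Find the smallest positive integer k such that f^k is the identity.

10

Writing f as disjoint cycles, the cycle lengths are 5, 2, 1, 1, 1.
The order is lcm(5, 2) = 10.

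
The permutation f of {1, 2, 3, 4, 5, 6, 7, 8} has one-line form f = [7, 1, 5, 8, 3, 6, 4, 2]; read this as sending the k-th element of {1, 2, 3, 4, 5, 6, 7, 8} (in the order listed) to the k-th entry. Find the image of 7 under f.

7 is element number 7 of the domain, and entry number 7 of the one-line form is 4, so f(7) = 4.

4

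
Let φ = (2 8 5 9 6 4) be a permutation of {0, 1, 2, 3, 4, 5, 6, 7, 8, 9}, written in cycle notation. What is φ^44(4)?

8

4 lies in the 6-cycle (2 8 5 9 6 4).
Since the cycle has length 6, φ^44 acts on it the same as φ^2 (44 mod 6 = 2).
Stepping 2 places around the cycle: 4 → 2 → 8.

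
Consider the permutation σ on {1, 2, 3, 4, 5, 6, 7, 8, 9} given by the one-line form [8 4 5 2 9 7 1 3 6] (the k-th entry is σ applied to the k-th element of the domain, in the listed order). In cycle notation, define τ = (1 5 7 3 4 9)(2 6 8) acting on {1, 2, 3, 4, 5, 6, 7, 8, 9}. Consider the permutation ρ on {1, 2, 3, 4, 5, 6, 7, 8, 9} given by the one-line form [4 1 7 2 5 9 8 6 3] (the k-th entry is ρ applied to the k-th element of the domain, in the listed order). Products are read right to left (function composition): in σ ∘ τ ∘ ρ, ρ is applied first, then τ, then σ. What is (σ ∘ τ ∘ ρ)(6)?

8

Apply the permutations in order: ρ(6) = 9, then τ(9) = 1, then σ(1) = 8. So (σ ∘ τ ∘ ρ)(6) = 8.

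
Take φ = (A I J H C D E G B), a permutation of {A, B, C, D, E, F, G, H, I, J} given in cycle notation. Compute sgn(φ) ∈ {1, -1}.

The cycle lengths are 9, 1.
A cycle is odd iff its length is even; φ has 0 even-length cycles, so sgn(φ) = (−1)^0 and φ is even.

1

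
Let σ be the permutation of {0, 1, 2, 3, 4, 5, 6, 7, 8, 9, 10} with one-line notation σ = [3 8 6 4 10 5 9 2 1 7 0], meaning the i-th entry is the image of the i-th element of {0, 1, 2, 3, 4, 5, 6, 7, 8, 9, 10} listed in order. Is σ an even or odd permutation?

In disjoint-cycle form the cycle lengths are 4, 4, 2, 1.
A cycle of length ℓ contributes ℓ−1 transpositions, so σ is a product of 3 + 3 + 1 = 7 transpositions — odd.

odd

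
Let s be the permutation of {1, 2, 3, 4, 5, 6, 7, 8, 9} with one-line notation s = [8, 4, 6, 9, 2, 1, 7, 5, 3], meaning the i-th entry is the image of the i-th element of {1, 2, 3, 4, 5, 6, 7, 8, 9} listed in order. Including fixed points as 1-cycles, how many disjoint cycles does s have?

2

The cycle decomposition is (1, 8, 5, 2, 4, 9, 3, 6)(7), which has 2 cycles (counting 1-cycles).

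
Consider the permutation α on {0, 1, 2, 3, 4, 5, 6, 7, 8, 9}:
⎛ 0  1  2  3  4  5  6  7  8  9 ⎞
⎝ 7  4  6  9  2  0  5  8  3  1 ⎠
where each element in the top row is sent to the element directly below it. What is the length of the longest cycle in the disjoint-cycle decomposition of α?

10

Decomposing into disjoint cycles gives (0 7 8 3 9 1 4 2 6 5); the longest has length 10.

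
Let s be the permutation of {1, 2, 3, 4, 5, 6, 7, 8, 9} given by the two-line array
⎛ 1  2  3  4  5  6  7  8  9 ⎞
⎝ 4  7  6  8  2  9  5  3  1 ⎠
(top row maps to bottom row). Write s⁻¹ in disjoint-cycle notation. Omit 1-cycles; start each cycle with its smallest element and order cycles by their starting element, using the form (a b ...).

(1 9 6 3 8 4)(2 5 7)

First write s in disjoint cycles: (1 4 8 3 6 9)(2 7 5).
The inverse reverses every cycle; in canonical form, s⁻¹ = (1 9 6 3 8 4)(2 5 7).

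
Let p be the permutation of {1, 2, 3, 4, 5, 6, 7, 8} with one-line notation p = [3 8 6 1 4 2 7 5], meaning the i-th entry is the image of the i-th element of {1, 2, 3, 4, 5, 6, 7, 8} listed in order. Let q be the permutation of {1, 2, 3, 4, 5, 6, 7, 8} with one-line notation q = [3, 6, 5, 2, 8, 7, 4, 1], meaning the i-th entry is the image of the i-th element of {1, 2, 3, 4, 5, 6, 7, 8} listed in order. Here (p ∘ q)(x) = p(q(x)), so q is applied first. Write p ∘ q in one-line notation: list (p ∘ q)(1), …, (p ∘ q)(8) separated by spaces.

Chase each element through q then p: 1 → 3 → 6; 2 → 6 → 2; 3 → 5 → 4; 4 → 2 → 8; 5 → 8 → 5; 6 → 7 → 7; 7 → 4 → 1; 8 → 1 → 3.
Collecting the images, p ∘ q = [6 2 4 8 5 7 1 3].

6 2 4 8 5 7 1 3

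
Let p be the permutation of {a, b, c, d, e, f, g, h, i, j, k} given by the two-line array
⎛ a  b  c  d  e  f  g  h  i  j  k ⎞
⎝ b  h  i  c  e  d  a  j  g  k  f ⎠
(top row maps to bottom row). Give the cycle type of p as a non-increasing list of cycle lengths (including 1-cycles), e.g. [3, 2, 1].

The disjoint cycles are (a b h j k f d c i g)(e), with lengths 10, 1 in non-increasing order.

[10, 1]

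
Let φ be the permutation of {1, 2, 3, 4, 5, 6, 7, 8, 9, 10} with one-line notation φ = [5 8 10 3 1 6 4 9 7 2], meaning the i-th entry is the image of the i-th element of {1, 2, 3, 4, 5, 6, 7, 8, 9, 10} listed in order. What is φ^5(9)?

2

Tracing 9 → 7 → … returns to 9 after 7 steps, so 9 lies in a 7-cycle (2, 8, 9, 7, 4, 3, 10).
Advancing 5 steps from 9: 9 → 7 → 4 → 3 → 10 → 2.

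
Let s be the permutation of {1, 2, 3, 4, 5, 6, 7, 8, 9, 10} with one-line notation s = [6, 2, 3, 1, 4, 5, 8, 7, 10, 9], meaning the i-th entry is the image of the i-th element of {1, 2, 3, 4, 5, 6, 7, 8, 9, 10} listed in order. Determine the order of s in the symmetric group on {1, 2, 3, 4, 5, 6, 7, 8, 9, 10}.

4

The disjoint-cycle form of s has cycle lengths 4, 2, 2, 1, 1.
The order of s is the least common multiple of its cycle lengths: lcm(4, 2, 2) = 4.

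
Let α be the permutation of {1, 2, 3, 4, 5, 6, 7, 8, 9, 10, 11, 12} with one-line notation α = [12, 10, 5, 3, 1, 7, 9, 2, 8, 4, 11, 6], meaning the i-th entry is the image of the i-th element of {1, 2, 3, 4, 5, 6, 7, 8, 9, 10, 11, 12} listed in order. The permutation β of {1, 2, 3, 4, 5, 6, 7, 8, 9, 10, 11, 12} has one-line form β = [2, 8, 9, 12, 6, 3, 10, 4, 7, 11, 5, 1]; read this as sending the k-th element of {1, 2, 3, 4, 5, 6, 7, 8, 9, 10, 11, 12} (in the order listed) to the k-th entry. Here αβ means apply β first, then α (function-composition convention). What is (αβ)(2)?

2

First apply β: β(2) = 8, then α(8) = 2. Thus (αβ)(2) = 2.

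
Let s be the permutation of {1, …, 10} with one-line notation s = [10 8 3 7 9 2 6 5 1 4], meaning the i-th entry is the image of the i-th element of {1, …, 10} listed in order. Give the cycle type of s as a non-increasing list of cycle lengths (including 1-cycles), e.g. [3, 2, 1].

The disjoint cycles are (1, 10, 4, 7, 6, 2, 8, 5, 9)(3), with lengths 9, 1 in non-increasing order.

[9, 1]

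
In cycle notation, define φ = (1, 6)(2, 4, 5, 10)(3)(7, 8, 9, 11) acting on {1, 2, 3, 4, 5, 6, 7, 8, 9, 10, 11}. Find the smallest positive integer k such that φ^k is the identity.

4

The cycle type of φ is (4, 4, 2, 1).
The order is lcm(4, 4, 2) = 4.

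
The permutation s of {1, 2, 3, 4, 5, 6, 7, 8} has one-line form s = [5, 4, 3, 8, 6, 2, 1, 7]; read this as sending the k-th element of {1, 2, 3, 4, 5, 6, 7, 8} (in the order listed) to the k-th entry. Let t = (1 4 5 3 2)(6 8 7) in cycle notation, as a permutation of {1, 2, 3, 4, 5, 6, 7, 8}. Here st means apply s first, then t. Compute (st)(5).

(st)(5) = t(s(5)). s(5) = 6, then t(6) = 8. So (st)(5) = 8.

8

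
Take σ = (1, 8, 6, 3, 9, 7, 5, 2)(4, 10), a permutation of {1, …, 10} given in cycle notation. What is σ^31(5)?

5 lies in the 8-cycle (1, 8, 6, 3, 9, 7, 5, 2).
On an 8-cycle, σ^8 is the identity, so σ^31 = σ^7 there (31 ≡ 7 mod 8).
Advancing 7 steps from 5: 5 → 2 → 1 → 8 → 6 → 3 → 9 → 7.

7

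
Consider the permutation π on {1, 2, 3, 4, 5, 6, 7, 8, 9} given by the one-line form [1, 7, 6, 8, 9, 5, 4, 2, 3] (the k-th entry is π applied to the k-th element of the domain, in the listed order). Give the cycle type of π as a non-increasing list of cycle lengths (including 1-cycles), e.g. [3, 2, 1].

[4, 4, 1]

The disjoint cycles are (1)(2, 7, 4, 8)(3, 6, 5, 9), with lengths 4, 4, 1 in non-increasing order.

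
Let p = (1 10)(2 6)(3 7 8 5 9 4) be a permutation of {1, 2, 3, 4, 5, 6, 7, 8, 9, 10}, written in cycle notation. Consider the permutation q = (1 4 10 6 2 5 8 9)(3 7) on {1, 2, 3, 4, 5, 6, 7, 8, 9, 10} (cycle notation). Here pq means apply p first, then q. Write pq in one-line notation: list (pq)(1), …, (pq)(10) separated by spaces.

6 2 3 7 1 5 9 8 10 4

Chase each element through p then q: 1 → 10 → 6; 2 → 6 → 2; 3 → 7 → 3; 4 → 3 → 7; 5 → 9 → 1; 6 → 2 → 5; 7 → 8 → 9; 8 → 5 → 8; 9 → 4 → 10; 10 → 1 → 4.
Collecting the images, pq = [6 2 3 7 1 5 9 8 10 4].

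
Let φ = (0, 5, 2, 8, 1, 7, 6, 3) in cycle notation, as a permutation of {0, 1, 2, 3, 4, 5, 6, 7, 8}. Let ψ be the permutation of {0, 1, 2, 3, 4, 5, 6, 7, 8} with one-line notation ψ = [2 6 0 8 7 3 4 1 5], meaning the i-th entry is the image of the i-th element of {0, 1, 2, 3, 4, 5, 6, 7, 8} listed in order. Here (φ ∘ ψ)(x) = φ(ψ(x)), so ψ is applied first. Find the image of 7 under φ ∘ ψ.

7

(φ ∘ ψ)(7) = φ(ψ(7)). ψ(7) = 1, then φ(1) = 7. So (φ ∘ ψ)(7) = 7.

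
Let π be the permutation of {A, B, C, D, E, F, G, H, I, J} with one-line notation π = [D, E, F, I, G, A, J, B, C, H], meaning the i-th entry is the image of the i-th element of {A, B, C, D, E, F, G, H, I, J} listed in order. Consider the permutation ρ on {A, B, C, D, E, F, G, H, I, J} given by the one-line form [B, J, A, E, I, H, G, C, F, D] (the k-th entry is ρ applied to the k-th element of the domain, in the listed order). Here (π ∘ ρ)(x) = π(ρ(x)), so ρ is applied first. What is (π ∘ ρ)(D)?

(π ∘ ρ)(D) = π(ρ(D)). ρ(D) = E, then π(E) = G. So (π ∘ ρ)(D) = G.

G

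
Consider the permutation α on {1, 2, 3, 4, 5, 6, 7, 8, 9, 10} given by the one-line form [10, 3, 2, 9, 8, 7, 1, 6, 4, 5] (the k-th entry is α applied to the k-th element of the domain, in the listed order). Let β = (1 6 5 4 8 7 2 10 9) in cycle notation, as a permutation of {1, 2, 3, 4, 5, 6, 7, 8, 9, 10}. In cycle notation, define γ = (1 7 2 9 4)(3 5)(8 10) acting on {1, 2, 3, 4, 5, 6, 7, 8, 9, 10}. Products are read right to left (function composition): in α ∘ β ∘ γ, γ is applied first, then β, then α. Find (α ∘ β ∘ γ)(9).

(α ∘ β ∘ γ)(9) = α(β(γ(9))). γ(9) = 4, then β(4) = 8, then α(8) = 6, so the result is 6.

6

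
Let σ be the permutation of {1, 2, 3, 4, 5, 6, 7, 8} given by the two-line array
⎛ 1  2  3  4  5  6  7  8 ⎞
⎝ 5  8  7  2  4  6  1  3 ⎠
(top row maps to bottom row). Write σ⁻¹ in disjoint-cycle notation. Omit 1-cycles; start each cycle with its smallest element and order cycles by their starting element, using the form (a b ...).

First write σ in disjoint cycles: (1 5 4 2 8 3 7).
The inverse reverses every cycle; in canonical form, σ⁻¹ = (1 7 3 8 2 4 5).

(1 7 3 8 2 4 5)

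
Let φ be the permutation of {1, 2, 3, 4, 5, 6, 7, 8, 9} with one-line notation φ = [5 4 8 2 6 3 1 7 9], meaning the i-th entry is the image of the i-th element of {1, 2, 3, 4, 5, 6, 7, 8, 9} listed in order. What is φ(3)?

8

3 is element number 3 of the domain, and entry number 3 of the one-line form is 8, so φ(3) = 8.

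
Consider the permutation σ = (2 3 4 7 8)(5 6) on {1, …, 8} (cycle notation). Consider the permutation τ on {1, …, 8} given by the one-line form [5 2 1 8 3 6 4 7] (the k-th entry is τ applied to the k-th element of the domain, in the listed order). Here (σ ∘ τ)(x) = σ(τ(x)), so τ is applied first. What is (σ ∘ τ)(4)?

(σ ∘ τ)(4) = σ(τ(4)). τ(4) = 8, then σ(8) = 2. So (σ ∘ τ)(4) = 2.

2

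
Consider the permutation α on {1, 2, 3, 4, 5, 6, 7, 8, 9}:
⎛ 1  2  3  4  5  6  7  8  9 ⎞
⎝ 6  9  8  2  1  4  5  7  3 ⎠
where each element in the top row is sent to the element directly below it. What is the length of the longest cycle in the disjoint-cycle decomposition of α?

Decomposing into disjoint cycles gives (1 6 4 2 9 3 8 7 5); the longest has length 9.

9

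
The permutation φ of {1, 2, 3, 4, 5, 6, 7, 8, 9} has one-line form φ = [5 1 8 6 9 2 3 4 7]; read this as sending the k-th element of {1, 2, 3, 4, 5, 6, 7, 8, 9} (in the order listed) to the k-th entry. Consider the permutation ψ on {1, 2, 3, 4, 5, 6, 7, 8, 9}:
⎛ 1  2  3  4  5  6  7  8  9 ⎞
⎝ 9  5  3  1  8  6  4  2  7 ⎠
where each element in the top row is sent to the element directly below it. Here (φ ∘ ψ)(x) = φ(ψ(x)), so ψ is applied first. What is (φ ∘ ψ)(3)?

8

First apply ψ: ψ(3) = 3, then φ(3) = 8. Thus (φ ∘ ψ)(3) = 8.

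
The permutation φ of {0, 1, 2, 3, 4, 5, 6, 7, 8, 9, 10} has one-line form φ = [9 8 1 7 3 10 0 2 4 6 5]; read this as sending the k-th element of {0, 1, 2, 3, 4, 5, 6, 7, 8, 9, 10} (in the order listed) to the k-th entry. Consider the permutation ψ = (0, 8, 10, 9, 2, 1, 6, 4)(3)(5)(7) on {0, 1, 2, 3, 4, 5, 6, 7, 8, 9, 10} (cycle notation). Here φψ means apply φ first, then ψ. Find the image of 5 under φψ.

φ(5) = 10, then ψ(10) = 9; composing gives (φψ)(5) = 9.

9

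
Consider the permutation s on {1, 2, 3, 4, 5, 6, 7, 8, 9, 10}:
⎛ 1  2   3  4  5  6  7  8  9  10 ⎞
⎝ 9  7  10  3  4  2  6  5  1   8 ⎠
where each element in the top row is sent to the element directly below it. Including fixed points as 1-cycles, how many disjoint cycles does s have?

The cycle decomposition is (1 9)(2 7 6)(3 10 8 5 4), which has 3 cycles (counting 1-cycles).

3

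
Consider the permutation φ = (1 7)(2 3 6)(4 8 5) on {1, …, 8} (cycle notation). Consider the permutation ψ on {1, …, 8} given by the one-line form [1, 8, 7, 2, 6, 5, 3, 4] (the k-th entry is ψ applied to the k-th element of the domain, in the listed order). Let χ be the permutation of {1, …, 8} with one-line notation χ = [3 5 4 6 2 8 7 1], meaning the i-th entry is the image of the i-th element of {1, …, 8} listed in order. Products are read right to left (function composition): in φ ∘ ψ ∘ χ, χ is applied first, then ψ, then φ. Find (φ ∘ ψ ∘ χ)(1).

Apply the permutations in order: χ(1) = 3, then ψ(3) = 7, then φ(7) = 1. So (φ ∘ ψ ∘ χ)(1) = 1.

1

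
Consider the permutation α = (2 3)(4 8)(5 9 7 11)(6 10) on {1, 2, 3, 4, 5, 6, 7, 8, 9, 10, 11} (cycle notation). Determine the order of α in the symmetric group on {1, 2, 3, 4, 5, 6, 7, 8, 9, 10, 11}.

The cycle type of α is (4, 2, 2, 2, 1).
The order of α is the least common multiple of its cycle lengths: lcm(4, 2, 2, 2) = 4.

4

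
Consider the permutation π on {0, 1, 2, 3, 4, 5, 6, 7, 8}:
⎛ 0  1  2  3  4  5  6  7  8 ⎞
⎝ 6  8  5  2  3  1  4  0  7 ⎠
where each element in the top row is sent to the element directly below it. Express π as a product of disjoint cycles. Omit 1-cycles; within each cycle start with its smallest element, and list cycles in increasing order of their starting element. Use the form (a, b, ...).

(0, 6, 4, 3, 2, 5, 1, 8, 7)

Iterating π from 0 gives 0 → 6 → 4 → 3 → 2 → 5 → 1 → 8 → 7 → 0; that is the 9-cycle (0, 6, 4, 3, 2, 5, 1, 8, 7).
Continuing from each remaining unvisited element yields (0, 6, 4, 3, 2, 5, 1, 8, 7).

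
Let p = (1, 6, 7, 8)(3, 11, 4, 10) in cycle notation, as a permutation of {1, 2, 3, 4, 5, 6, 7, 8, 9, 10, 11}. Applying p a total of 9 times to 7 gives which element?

8

7 lies in the 4-cycle (1, 6, 7, 8).
Powers repeat with period 4 on this cycle, and 9 mod 4 = 1, so p^9(7) = p^1(7).
Advancing 1 step from 7: 7 → 8.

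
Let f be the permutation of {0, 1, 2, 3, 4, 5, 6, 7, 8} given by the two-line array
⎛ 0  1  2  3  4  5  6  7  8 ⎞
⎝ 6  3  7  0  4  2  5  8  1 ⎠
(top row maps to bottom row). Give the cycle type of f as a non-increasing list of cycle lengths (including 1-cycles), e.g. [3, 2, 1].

[8, 1]

The disjoint cycles are (0 6 5 2 7 8 1 3)(4), with lengths 8, 1 in non-increasing order.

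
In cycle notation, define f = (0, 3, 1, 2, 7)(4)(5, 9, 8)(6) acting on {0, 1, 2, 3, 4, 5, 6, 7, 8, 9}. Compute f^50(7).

7 lies in the 5-cycle (0, 3, 1, 2, 7).
Since the cycle has length 5, f^50 acts on it the same as f^0 (50 mod 5 = 0).
So f^50(7) = 7.

7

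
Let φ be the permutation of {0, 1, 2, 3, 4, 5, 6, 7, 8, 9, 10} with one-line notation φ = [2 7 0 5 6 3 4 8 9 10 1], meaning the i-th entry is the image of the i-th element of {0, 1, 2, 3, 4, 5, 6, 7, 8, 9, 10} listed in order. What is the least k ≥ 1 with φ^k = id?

10

Decomposing into disjoint cycles gives cycle lengths 5, 2, 2, 2.
The order is lcm(5, 2, 2, 2) = 10.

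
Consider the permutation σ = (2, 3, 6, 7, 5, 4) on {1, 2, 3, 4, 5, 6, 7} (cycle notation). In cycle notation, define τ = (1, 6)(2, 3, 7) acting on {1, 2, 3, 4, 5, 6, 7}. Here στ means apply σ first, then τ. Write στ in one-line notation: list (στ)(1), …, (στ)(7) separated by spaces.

6 7 1 3 4 2 5

For each element, apply σ then τ: 1 → 1 → 6; 2 → 3 → 7; 3 → 6 → 1; 4 → 2 → 3; 5 → 4 → 4; 6 → 7 → 2; 7 → 5 → 5.
Collecting the images, στ = [6 7 1 3 4 2 5].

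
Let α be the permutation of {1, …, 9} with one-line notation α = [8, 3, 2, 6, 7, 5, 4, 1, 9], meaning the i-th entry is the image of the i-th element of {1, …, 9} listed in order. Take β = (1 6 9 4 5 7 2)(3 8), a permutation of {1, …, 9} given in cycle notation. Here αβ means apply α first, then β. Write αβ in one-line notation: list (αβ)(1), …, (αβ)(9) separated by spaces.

3 8 1 9 2 7 5 6 4

Chase each element through α then β: 1 → 8 → 3; 2 → 3 → 8; 3 → 2 → 1; 4 → 6 → 9; 5 → 7 → 2; 6 → 5 → 7; 7 → 4 → 5; 8 → 1 → 6; 9 → 9 → 4.
Collecting the images, αβ = [3 8 1 9 2 7 5 6 4].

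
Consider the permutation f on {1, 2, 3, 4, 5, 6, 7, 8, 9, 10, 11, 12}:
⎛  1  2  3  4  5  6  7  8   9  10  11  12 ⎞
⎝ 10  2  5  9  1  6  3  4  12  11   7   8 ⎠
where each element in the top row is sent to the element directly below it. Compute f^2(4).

Tracing 4 → 9 → … returns to 4 after 4 steps, so 4 lies in a 4-cycle (4 9 12 8).
Advancing 2 steps from 4: 4 → 9 → 12.

12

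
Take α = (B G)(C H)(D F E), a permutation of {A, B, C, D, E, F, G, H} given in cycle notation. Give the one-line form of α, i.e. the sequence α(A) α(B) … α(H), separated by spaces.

Reading each image from the cycles: A↦A, B↦G, C↦H, D↦F, E↦D, F↦E, G↦B, H↦C.
So the one-line form is A G H F D E B C.

A G H F D E B C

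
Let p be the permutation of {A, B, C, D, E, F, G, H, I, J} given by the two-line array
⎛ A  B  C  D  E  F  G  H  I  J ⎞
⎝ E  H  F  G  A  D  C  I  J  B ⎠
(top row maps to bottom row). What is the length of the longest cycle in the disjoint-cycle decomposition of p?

4

Decomposing into disjoint cycles gives (A, E)(B, H, I, J)(C, F, D, G); the longest has length 4.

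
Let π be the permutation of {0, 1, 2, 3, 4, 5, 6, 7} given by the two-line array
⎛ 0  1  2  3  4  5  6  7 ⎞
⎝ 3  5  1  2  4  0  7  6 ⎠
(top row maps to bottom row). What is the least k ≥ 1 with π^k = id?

Writing π as disjoint cycles, the cycle lengths are 5, 2, 1.
Since disjoint cycles commute, ord(π) = lcm(5, 2) = 10.

10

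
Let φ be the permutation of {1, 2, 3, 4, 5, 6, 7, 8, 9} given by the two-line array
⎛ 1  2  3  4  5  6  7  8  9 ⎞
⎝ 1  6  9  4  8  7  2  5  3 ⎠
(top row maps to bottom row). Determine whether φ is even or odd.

even

In disjoint-cycle form the cycle lengths are 3, 2, 2, 1, 1.
A cycle is odd iff its length is even; φ has 2 even-length cycles, so sgn(φ) = (−1)^2 and φ is even.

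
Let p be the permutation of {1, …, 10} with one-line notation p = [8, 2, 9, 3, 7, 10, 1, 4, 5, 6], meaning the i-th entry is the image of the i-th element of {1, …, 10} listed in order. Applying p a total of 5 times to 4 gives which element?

Tracing 4 → 3 → … returns to 4 after 7 steps, so 4 lies in a 7-cycle (1 8 4 3 9 5 7).
Advancing 5 steps from 4: 4 → 3 → 9 → 5 → 7 → 1.

1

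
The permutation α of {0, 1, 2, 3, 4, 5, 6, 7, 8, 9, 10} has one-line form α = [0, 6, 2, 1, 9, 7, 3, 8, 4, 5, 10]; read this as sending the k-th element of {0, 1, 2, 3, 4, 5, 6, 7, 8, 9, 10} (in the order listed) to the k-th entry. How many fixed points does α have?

3

The fixed points (elements with α(x) = x) are {0, 2, 10}, so there are 3.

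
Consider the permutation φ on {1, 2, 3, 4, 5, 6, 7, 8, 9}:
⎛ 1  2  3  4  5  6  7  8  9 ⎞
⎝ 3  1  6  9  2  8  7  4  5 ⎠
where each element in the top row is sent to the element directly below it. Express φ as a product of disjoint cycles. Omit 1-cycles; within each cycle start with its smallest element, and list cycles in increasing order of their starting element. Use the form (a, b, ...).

(1, 3, 6, 8, 4, 9, 5, 2)

Start at 1 and follow images: 1 → 3 → 6 → 8 → 4 → 9 → 5 → 2 → 1, giving the cycle (1, 3, 6, 8, 4, 9, 5, 2).
Repeating from the next unused element and collecting all non-trivial cycles gives (1, 3, 6, 8, 4, 9, 5, 2).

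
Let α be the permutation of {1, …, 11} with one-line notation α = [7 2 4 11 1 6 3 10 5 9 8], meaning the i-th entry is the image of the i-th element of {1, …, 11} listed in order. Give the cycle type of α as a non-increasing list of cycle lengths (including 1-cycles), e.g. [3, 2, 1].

The disjoint cycles are (1, 7, 3, 4, 11, 8, 10, 9, 5)(2)(6), with lengths 9, 1, 1 in non-increasing order.

[9, 1, 1]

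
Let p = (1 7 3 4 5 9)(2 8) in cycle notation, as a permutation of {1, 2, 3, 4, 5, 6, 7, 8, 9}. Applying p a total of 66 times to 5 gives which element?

5 lies in the 6-cycle (1 7 3 4 5 9).
On a 6-cycle, p^6 is the identity, so p^66 = p^0 there (66 ≡ 0 mod 6).
So p^66(5) = 5.

5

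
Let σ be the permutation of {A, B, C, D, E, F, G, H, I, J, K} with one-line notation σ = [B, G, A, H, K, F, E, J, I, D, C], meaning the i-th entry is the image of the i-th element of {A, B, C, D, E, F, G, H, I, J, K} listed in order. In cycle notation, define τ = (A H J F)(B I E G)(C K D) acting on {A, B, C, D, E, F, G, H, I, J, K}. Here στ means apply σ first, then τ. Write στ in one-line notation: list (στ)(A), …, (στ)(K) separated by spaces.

I B H J D A G F E C K

Chase each element through σ then τ: A → B → I; B → G → B; C → A → H; D → H → J; E → K → D; F → F → A; G → E → G; H → J → F; I → I → E; J → D → C; K → C → K.
Collecting the images, στ = [I B H J D A G F E C K].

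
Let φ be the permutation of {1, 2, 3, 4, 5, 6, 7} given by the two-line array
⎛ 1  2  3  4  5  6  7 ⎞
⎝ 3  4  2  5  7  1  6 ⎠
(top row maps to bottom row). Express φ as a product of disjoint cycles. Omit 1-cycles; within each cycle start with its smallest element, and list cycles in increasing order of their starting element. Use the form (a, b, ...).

Start at 1 and follow images: 1 → 3 → 2 → 4 → 5 → 7 → 6 → 1, giving the cycle (1, 3, 2, 4, 5, 7, 6).
Continuing from each remaining unvisited element yields (1, 3, 2, 4, 5, 7, 6).

(1, 3, 2, 4, 5, 7, 6)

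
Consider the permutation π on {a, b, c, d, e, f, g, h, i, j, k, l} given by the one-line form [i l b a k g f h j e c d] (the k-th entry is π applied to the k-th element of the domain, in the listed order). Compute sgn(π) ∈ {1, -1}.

-1

In disjoint-cycle form the cycle lengths are 9, 2, 1.
A cycle is odd iff its length is even; π has 1 even-length cycle, so sgn(π) = (−1)^1 and π is odd.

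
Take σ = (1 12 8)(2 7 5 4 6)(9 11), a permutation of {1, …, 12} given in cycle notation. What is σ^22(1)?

1 lies in the 3-cycle (1 12 8).
On a 3-cycle, σ^3 is the identity, so σ^22 = σ^1 there (22 ≡ 1 mod 3).
Stepping 1 place around the cycle: 1 → 12.

12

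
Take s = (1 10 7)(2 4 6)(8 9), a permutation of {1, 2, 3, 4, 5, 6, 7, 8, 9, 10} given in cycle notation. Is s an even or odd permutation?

The cycle lengths are 3, 3, 2, 1, 1.
A cycle of length ℓ contributes ℓ−1 transpositions, so s is a product of 2 + 2 + 1 = 5 transpositions — odd.

odd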